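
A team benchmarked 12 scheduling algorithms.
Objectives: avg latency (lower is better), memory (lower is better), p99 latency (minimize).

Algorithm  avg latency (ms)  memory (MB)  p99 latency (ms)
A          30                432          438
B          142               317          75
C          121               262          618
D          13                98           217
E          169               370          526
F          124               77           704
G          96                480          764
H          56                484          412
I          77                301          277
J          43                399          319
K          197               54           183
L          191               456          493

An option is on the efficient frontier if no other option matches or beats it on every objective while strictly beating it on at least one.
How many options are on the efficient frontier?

4

A: dominated by D (avg latency 13≤30, memory 98≤432, p99 latency 217≤438).
B: not dominated (best p99 latency).
C: dominated by D (avg latency 13≤121, memory 98≤262, p99 latency 217≤618).
D: not dominated (best avg latency).
E: dominated by B (avg latency 142≤169, memory 317≤370, p99 latency 75≤526).
F: not dominated.
G: dominated by A (avg latency 30≤96, memory 432≤480, p99 latency 438≤764).
H: dominated by D (avg latency 13≤56, memory 98≤484, p99 latency 217≤412).
I: dominated by D (avg latency 13≤77, memory 98≤301, p99 latency 217≤277).
J: dominated by D (avg latency 13≤43, memory 98≤399, p99 latency 217≤319).
K: not dominated (best memory).
L: dominated by A (avg latency 30≤191, memory 432≤456, p99 latency 438≤493).
Pareto-optimal: B, D, F, K → 4.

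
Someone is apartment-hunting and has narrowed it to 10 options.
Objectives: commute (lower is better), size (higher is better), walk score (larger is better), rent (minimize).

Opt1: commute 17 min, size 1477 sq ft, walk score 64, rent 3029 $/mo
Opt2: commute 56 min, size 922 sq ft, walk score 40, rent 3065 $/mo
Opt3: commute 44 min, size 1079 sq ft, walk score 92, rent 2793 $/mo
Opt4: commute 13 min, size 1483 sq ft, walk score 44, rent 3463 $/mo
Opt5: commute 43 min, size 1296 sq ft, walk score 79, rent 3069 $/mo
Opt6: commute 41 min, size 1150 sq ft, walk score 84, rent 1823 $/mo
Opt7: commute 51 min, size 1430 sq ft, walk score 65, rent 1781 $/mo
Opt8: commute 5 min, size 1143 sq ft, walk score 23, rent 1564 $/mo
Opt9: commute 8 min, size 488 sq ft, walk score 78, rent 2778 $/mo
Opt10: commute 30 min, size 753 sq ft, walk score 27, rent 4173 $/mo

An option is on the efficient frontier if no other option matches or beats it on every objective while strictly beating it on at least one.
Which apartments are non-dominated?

Opt1: not dominated.
Opt2: dominated by Opt1 (commute 17≤56, size 1477≥922, walk score 64≥40, rent 3029≤3065).
Opt3: not dominated (best walk score).
Opt4: not dominated (best size).
Opt5: not dominated.
Opt6: not dominated.
Opt7: not dominated.
Opt8: not dominated (best commute).
Opt9: not dominated.
Opt10: dominated by Opt1 (commute 17≤30, size 1477≥753, walk score 64≥27, rent 3029≤4173).

Opt1, Opt3, Opt4, Opt5, Opt6, Opt7, Opt8, Opt9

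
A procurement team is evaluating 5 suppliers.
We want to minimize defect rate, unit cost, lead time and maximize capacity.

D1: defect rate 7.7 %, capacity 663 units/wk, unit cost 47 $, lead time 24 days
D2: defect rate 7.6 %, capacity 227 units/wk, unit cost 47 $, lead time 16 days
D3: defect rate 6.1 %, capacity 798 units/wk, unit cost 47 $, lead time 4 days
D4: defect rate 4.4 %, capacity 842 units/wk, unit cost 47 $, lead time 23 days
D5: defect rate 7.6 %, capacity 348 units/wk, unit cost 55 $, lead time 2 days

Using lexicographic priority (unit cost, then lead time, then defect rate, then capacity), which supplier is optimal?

First minimize unit cost: best is 47, kept {D1, D2, D3, D4}.
Then minimize lead time: best is 4, kept {D3}.

D3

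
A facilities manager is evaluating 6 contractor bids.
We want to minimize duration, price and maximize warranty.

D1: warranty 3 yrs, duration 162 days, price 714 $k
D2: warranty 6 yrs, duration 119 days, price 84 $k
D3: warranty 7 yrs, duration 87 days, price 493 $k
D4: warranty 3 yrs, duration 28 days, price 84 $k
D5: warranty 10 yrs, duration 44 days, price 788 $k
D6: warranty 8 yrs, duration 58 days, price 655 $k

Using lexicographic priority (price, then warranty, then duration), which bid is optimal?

First minimize price: best is 84, kept {D2, D4}.
Then maximize warranty: best is 6, kept {D2}.

D2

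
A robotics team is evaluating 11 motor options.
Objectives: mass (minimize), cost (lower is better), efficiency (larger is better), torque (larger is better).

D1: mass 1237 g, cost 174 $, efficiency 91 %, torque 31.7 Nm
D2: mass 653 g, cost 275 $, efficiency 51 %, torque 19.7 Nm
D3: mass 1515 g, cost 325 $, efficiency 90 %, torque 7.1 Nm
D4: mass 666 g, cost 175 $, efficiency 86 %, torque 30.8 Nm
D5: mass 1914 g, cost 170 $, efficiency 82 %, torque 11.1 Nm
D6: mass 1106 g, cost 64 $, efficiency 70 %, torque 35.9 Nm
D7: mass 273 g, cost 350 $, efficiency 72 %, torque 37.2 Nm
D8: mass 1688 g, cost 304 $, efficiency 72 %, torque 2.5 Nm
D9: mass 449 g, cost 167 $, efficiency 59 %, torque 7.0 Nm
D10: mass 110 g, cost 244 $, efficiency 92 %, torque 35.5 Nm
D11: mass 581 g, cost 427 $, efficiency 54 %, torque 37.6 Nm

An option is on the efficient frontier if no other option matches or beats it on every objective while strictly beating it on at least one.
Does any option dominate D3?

Yes

D1 vs D3: mass 1237≤1515, cost 174≤325, efficiency 91≥90, torque 31.7≥7.1 — D1 is at least as good on every objective and strictly better on at least one, so D1 dominates D3.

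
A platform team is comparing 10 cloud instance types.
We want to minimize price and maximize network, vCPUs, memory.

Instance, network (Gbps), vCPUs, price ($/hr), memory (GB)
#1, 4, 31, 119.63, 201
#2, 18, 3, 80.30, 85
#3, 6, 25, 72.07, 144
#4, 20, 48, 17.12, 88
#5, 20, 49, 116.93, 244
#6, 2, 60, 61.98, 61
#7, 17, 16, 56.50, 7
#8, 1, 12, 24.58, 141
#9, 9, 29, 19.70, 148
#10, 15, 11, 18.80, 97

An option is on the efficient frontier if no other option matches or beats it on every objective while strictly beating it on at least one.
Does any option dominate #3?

Yes

#9 vs #3: network 9≥6, vCPUs 29≥25, price 19.70≤72.07, memory 148≥144 — #9 is at least as good on every objective and strictly better on at least one, so #9 dominates #3.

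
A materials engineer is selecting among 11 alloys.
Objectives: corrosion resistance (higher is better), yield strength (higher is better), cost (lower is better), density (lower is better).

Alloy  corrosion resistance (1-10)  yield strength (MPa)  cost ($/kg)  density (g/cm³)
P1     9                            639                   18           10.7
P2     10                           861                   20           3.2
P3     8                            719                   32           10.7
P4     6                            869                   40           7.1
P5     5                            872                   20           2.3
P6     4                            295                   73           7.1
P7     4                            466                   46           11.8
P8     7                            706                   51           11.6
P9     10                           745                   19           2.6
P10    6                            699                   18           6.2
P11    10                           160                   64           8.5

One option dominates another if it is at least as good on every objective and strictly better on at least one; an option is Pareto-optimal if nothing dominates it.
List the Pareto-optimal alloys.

P1, P2, P4, P5, P9, P10

P1: not dominated.
P2: not dominated.
P3: dominated by P2 (corrosion resistance 10≥8, yield strength 861≥719, cost 20≤32, density 3.2≤10.7).
P4: not dominated.
P5: not dominated (best yield strength).
P6: dominated by P2 (corrosion resistance 10≥4, yield strength 861≥295, cost 20≤73, density 3.2≤7.1).
P7: dominated by P1 (corrosion resistance 9≥4, yield strength 639≥466, cost 18≤46, density 10.7≤11.8).
P8: dominated by P2 (corrosion resistance 10≥7, yield strength 861≥706, cost 20≤51, density 3.2≤11.6).
P9: not dominated.
P10: not dominated.
P11: dominated by P2 (corrosion resistance 10≥10, yield strength 861≥160, cost 20≤64, density 3.2≤8.5).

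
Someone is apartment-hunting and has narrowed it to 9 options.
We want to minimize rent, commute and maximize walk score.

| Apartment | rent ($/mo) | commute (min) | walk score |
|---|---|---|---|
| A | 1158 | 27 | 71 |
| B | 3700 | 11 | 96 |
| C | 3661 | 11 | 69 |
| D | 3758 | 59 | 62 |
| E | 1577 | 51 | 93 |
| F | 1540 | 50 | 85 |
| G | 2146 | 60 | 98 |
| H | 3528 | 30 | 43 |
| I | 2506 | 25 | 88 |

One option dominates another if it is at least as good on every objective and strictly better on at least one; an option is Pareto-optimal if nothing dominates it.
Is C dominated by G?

No

G vs C: G is worse on commute (60 vs 11), so it does not dominate C.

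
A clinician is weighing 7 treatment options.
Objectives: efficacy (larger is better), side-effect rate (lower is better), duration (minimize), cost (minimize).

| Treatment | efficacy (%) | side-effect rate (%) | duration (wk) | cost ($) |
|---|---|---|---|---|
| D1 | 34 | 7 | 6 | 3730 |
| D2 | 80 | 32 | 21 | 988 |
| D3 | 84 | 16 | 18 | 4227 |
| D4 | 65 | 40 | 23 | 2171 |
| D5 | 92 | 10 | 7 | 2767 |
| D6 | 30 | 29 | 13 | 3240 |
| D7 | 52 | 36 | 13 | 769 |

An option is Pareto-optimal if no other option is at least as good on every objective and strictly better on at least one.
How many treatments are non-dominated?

4

D1: not dominated (best side-effect rate).
D2: not dominated.
D3: dominated by D5 (efficacy 92≥84, side-effect rate 10≤16, duration 7≤18, cost 2767≤4227).
D4: dominated by D2 (efficacy 80≥65, side-effect rate 32≤40, duration 21≤23, cost 988≤2171).
D5: not dominated (best efficacy).
D6: dominated by D5 (efficacy 92≥30, side-effect rate 10≤29, duration 7≤13, cost 2767≤3240).
D7: not dominated (best cost).
Pareto-optimal: D1, D2, D5, D7 → 4.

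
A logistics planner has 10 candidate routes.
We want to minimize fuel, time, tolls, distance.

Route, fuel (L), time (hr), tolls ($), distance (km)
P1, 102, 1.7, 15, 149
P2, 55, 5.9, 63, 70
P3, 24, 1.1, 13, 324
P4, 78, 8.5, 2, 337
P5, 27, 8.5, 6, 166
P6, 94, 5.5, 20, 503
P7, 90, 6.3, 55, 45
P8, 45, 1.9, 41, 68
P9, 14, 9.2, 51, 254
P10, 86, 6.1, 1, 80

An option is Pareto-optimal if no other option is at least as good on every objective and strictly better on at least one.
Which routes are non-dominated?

P1, P3, P4, P5, P7, P8, P9, P10

P1: not dominated.
P2: dominated by P8 (fuel 45≤55, time 1.9≤5.9, tolls 41≤63, distance 68≤70).
P3: not dominated (best time).
P4: not dominated.
P5: not dominated.
P6: dominated by P3 (fuel 24≤94, time 1.1≤5.5, tolls 13≤20, distance 324≤503).
P7: not dominated (best distance).
P8: not dominated.
P9: not dominated (best fuel).
P10: not dominated (best tolls).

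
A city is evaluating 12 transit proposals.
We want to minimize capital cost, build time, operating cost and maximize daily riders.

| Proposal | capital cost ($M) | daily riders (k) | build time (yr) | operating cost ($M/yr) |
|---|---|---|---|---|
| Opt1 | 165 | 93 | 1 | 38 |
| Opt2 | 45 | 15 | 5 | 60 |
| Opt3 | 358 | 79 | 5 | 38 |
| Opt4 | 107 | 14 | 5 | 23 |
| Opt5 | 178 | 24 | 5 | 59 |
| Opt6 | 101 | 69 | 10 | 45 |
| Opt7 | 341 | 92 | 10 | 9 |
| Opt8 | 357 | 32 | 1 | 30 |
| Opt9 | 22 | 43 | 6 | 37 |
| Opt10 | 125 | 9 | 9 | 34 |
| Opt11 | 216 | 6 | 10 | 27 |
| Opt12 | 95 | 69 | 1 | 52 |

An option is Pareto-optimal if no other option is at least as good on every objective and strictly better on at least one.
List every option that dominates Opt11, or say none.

Opt4: capital cost 107≤216, daily riders 14≥6, build time 5≤10, operating cost 23≤27 — dominates Opt11.
Others (Opt1, Opt2, Opt3, Opt5, Opt6, Opt7, Opt8, Opt9, Opt10, Opt12) are each worse than Opt11 on at least one objective.

Opt4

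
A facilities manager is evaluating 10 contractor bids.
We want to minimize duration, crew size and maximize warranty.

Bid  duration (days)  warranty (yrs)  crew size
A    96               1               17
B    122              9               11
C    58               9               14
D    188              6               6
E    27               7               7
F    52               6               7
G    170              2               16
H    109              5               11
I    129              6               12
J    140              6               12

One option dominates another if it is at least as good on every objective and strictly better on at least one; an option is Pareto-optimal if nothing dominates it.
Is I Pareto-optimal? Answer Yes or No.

No

B vs I: duration 122≤129, warranty 9≥6, crew size 11≤12 — B is at least as good on every objective and strictly better on at least one, so B dominates I.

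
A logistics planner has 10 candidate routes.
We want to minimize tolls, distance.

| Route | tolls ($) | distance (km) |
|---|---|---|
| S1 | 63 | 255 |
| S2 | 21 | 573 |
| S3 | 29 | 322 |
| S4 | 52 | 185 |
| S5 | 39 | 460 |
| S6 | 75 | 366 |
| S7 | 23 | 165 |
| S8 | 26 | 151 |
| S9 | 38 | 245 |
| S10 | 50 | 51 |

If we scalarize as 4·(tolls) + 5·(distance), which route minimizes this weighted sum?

S10

S1: 4·63 + 5·255 = 1527
S2: 4·21 + 5·573 = 2949
S3: 4·29 + 5·322 = 1726
S4: 4·52 + 5·185 = 1133
S5: 4·39 + 5·460 = 2456
S6: 4·75 + 5·366 = 2130
S7: 4·23 + 5·165 = 917
S8: 4·26 + 5·151 = 859
S9: 4·38 + 5·245 = 1377
S10: 4·50 + 5·51 = 455
Lowest: S10 at 455.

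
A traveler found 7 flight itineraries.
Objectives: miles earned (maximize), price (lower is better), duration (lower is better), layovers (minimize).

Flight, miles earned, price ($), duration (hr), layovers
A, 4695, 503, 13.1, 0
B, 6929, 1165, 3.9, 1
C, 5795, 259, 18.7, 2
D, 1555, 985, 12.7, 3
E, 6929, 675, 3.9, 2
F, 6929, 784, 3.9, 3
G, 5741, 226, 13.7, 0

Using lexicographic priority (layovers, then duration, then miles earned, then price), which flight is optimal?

A

First minimize layovers: best is 0, kept {A, G}.
Then minimize duration: best is 13.1, kept {A}.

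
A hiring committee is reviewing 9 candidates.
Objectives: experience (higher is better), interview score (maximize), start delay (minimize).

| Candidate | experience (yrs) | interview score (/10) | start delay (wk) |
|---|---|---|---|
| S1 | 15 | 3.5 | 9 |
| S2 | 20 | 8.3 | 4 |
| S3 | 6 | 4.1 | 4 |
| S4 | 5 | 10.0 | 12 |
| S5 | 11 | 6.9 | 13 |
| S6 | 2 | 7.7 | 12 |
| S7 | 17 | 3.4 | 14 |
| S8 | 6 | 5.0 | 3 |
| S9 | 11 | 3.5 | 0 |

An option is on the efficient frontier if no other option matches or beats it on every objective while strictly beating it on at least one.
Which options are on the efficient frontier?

S2, S4, S8, S9

S1: dominated by S2 (experience 20≥15, interview score 8.3≥3.5, start delay 4≤9).
S2: not dominated (best experience).
S3: dominated by S2 (experience 20≥6, interview score 8.3≥4.1, start delay 4≤4).
S4: not dominated (best interview score).
S5: dominated by S2 (experience 20≥11, interview score 8.3≥6.9, start delay 4≤13).
S6: dominated by S2 (experience 20≥2, interview score 8.3≥7.7, start delay 4≤12).
S7: dominated by S2 (experience 20≥17, interview score 8.3≥3.4, start delay 4≤14).
S8: not dominated.
S9: not dominated (best start delay).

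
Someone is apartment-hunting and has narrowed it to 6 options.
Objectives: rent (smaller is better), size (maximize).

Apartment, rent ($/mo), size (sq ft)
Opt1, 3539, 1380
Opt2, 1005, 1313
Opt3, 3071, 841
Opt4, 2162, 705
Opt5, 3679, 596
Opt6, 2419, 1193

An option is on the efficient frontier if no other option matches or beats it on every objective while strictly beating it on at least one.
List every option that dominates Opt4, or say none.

Opt2

Opt2: rent 1005≤2162, size 1313≥705 — dominates Opt4.
Others (Opt1, Opt3, Opt5, Opt6) are each worse than Opt4 on at least one objective.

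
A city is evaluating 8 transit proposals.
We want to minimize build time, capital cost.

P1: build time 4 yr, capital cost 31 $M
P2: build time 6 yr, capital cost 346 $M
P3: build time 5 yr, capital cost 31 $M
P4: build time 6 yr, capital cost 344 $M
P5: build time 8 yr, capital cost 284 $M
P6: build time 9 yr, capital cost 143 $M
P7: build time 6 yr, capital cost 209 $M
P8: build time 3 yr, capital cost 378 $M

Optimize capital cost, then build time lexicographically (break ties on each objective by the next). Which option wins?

P1

First minimize capital cost: best is 31, kept {P1, P3}.
Then minimize build time: best is 4, kept {P1}.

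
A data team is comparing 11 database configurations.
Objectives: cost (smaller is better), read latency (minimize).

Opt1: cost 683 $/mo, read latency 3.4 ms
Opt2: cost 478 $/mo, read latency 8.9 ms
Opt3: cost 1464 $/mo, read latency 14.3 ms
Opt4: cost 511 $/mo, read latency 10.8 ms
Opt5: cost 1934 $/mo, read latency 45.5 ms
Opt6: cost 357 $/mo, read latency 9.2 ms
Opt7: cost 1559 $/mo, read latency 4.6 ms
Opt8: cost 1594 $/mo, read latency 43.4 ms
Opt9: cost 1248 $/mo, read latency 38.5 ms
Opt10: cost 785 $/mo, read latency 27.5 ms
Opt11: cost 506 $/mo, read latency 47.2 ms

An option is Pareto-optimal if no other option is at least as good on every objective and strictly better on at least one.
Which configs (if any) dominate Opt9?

Opt1: cost 683≤1248, read latency 3.4≤38.5 — dominates Opt9.
Opt2: cost 478≤1248, read latency 8.9≤38.5 — dominates Opt9.
Opt4: cost 511≤1248, read latency 10.8≤38.5 — dominates Opt9.
Opt6: cost 357≤1248, read latency 9.2≤38.5 — dominates Opt9.
Opt10: cost 785≤1248, read latency 27.5≤38.5 — dominates Opt9.
Others (Opt3, Opt5, Opt7, Opt8, Opt11) are each worse than Opt9 on at least one objective.

Opt1, Opt2, Opt4, Opt6, Opt10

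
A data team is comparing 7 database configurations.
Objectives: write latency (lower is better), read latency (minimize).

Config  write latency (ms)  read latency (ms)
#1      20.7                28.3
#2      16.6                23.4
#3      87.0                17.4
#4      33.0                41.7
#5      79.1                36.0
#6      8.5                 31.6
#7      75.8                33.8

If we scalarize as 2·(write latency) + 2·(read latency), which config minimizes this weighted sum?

#2

#1: 2·20.7 + 2·28.3 = 98.0
#2: 2·16.6 + 2·23.4 = 80.0
#3: 2·87.0 + 2·17.4 = 208.8
#4: 2·33.0 + 2·41.7 = 149.4
#5: 2·79.1 + 2·36.0 = 230.2
#6: 2·8.5 + 2·31.6 = 80.2
#7: 2·75.8 + 2·33.8 = 219.2
Lowest: #2 at 80.0.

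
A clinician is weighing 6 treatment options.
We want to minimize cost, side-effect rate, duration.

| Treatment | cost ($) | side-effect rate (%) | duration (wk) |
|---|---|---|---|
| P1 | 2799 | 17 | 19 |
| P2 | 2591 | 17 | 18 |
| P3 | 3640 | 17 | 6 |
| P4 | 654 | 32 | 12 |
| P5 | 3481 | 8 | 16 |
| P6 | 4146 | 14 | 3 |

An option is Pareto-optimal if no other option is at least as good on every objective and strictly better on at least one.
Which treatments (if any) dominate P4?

P1: worse on cost (2799 vs 654).
P2: worse on cost (2591 vs 654).
P3: worse on cost (3640 vs 654).
P5: worse on cost (3481 vs 654).
P6: worse on cost (4146 vs 654).
No option dominates P4.

none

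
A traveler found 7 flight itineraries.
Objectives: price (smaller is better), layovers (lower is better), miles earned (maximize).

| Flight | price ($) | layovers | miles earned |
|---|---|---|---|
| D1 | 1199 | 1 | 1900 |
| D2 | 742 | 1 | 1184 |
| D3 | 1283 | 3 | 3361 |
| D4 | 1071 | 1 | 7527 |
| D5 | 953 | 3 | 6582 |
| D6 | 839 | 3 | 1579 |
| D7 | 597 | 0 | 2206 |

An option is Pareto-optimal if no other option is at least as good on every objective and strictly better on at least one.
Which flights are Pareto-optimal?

D1: dominated by D4 (price 1071≤1199, layovers 1≤1, miles earned 7527≥1900).
D2: dominated by D7 (price 597≤742, layovers 0≤1, miles earned 2206≥1184).
D3: dominated by D4 (price 1071≤1283, layovers 1≤3, miles earned 7527≥3361).
D4: not dominated (best miles earned).
D5: not dominated.
D6: dominated by D7 (price 597≤839, layovers 0≤3, miles earned 2206≥1579).
D7: not dominated (best price).

D4, D5, D7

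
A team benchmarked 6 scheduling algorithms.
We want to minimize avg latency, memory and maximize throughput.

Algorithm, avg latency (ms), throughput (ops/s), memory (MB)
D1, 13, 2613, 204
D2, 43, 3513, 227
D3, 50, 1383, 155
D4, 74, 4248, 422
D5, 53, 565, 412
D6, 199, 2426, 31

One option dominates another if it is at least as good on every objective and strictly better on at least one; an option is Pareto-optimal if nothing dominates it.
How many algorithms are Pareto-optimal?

5

D1: not dominated (best avg latency).
D2: not dominated.
D3: not dominated.
D4: not dominated (best throughput).
D5: dominated by D1 (avg latency 13≤53, throughput 2613≥565, memory 204≤412).
D6: not dominated (best memory).
Pareto-optimal: D1, D2, D3, D4, D6 → 5.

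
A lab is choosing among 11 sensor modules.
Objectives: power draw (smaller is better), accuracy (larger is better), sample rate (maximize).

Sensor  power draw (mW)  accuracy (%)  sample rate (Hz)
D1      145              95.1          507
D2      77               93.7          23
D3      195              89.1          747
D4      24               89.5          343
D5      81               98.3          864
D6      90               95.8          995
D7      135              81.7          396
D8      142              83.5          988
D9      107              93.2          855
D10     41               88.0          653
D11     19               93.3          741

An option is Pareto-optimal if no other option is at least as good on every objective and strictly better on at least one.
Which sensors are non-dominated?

D1: dominated by D5 (power draw 81≤145, accuracy 98.3≥95.1, sample rate 864≥507).
D2: not dominated.
D3: dominated by D5 (power draw 81≤195, accuracy 98.3≥89.1, sample rate 864≥747).
D4: dominated by D11 (power draw 19≤24, accuracy 93.3≥89.5, sample rate 741≥343).
D5: not dominated (best accuracy).
D6: not dominated (best sample rate).
D7: dominated by D5 (power draw 81≤135, accuracy 98.3≥81.7, sample rate 864≥396).
D8: dominated by D6 (power draw 90≤142, accuracy 95.8≥83.5, sample rate 995≥988).
D9: dominated by D5 (power draw 81≤107, accuracy 98.3≥93.2, sample rate 864≥855).
D10: dominated by D11 (power draw 19≤41, accuracy 93.3≥88.0, sample rate 741≥653).
D11: not dominated (best power draw).

D2, D5, D6, D11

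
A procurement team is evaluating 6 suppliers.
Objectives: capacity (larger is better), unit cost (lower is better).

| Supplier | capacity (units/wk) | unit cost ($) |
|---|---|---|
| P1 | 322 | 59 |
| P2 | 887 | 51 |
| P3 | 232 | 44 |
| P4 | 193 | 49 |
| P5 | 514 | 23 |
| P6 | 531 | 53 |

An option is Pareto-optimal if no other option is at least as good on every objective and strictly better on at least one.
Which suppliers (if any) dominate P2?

none

P1: worse on capacity (322 vs 887).
P3: worse on capacity (232 vs 887).
P4: worse on capacity (193 vs 887).
P5: worse on capacity (514 vs 887).
P6: worse on capacity (531 vs 887).
No option dominates P2.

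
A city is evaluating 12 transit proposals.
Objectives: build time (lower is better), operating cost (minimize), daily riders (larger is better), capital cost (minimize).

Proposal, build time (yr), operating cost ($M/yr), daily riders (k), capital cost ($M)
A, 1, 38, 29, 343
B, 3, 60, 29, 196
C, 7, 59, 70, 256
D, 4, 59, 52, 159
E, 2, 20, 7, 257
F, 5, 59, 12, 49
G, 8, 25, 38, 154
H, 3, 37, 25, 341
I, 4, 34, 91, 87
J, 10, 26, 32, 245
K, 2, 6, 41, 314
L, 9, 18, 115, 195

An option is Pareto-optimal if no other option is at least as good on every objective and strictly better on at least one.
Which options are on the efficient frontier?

A: not dominated (best build time).
B: not dominated.
C: dominated by I (build time 4≤7, operating cost 34≤59, daily riders 91≥70, capital cost 87≤256).
D: dominated by I (build time 4≤4, operating cost 34≤59, daily riders 91≥52, capital cost 87≤159).
E: not dominated.
F: not dominated (best capital cost).
G: not dominated.
H: dominated by K (build time 2≤3, operating cost 6≤37, daily riders 41≥25, capital cost 314≤341).
I: not dominated.
J: dominated by G (build time 8≤10, operating cost 25≤26, daily riders 38≥32, capital cost 154≤245).
K: not dominated (best operating cost).
L: not dominated (best daily riders).

A, B, E, F, G, I, K, L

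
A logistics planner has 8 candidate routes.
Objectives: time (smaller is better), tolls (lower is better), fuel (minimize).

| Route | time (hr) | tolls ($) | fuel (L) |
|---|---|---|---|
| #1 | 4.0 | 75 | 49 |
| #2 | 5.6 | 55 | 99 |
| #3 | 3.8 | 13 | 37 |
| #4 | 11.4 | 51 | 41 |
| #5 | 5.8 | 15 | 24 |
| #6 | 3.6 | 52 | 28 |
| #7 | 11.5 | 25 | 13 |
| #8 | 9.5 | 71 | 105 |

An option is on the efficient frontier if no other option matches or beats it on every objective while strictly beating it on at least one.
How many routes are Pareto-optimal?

4

#1: dominated by #3 (time 3.8≤4.0, tolls 13≤75, fuel 37≤49).
#2: dominated by #3 (time 3.8≤5.6, tolls 13≤55, fuel 37≤99).
#3: not dominated (best tolls).
#4: dominated by #3 (time 3.8≤11.4, tolls 13≤51, fuel 37≤41).
#5: not dominated.
#6: not dominated (best time).
#7: not dominated (best fuel).
#8: dominated by #2 (time 5.6≤9.5, tolls 55≤71, fuel 99≤105).
Pareto-optimal: #3, #5, #6, #7 → 4.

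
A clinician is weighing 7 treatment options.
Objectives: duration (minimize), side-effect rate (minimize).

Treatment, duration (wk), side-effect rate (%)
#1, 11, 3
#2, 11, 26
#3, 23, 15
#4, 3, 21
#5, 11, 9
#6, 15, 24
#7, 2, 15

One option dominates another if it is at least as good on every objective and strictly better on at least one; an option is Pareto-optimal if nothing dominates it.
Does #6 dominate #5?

#6 vs #5: #6 is worse on duration (15 vs 11), so it does not dominate #5.

No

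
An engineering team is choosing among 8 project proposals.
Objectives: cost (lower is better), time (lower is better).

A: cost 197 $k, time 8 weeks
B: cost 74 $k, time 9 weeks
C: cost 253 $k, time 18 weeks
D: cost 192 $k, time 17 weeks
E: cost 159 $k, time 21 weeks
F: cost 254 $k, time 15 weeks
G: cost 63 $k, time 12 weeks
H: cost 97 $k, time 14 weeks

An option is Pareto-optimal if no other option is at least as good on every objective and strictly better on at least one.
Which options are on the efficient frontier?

A: not dominated (best time).
B: not dominated.
C: dominated by A (cost 197≤253, time 8≤18).
D: dominated by B (cost 74≤192, time 9≤17).
E: dominated by B (cost 74≤159, time 9≤21).
F: dominated by A (cost 197≤254, time 8≤15).
G: not dominated (best cost).
H: dominated by B (cost 74≤97, time 9≤14).

A, B, G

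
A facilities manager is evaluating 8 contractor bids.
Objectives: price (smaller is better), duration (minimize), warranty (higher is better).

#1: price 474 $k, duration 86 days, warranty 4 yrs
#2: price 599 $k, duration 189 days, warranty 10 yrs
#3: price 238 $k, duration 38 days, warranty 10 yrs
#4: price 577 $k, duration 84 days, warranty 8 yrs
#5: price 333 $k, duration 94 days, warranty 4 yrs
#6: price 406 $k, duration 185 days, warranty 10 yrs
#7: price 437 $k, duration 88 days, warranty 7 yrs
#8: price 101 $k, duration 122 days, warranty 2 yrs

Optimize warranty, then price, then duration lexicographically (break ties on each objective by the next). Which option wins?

First maximize warranty: best is 10, kept {#2, #3, #6}.
Then minimize price: best is 238, kept {#3}.

#3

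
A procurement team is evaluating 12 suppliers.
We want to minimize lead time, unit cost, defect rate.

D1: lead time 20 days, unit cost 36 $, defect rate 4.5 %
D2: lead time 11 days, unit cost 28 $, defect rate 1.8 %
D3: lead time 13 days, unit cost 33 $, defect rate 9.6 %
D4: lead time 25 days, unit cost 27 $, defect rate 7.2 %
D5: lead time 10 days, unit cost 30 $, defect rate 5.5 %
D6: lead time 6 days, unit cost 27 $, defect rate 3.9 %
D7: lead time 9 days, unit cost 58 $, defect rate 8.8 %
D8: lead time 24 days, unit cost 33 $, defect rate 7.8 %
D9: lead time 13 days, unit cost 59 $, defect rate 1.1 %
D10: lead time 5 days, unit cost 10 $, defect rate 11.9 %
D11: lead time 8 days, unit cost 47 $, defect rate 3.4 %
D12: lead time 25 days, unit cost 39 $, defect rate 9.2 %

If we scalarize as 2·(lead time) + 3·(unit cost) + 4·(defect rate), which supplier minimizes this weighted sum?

D1: 2·20 + 3·36 + 4·4.5 = 166.0
D2: 2·11 + 3·28 + 4·1.8 = 113.2
D3: 2·13 + 3·33 + 4·9.6 = 163.4
D4: 2·25 + 3·27 + 4·7.2 = 159.8
D5: 2·10 + 3·30 + 4·5.5 = 132.0
D6: 2·6 + 3·27 + 4·3.9 = 108.6
D7: 2·9 + 3·58 + 4·8.8 = 227.2
D8: 2·24 + 3·33 + 4·7.8 = 178.2
D9: 2·13 + 3·59 + 4·1.1 = 207.4
D10: 2·5 + 3·10 + 4·11.9 = 87.6
D11: 2·8 + 3·47 + 4·3.4 = 170.6
D12: 2·25 + 3·39 + 4·9.2 = 203.8
Lowest: D10 at 87.6.

D10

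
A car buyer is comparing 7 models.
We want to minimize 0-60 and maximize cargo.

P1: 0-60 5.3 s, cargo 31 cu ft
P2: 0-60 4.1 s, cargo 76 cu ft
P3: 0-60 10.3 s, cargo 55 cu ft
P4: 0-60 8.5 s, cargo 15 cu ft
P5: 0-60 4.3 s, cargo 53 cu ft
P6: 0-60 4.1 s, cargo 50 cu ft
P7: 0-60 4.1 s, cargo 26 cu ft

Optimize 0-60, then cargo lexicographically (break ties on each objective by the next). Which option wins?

First minimize 0-60: best is 4.1, kept {P2, P6, P7}.
Then maximize cargo: best is 76, kept {P2}.

P2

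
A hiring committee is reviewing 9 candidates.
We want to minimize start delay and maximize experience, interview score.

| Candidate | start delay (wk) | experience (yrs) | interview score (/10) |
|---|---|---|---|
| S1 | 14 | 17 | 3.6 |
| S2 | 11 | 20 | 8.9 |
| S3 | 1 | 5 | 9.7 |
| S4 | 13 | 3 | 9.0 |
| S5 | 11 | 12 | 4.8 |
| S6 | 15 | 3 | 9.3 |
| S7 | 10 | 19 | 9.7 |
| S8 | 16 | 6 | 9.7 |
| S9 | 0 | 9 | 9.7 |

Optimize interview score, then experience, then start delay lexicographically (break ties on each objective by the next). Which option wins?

S7

First maximize interview score: best is 9.7, kept {S3, S7, S8, S9}.
Then maximize experience: best is 19, kept {S7}.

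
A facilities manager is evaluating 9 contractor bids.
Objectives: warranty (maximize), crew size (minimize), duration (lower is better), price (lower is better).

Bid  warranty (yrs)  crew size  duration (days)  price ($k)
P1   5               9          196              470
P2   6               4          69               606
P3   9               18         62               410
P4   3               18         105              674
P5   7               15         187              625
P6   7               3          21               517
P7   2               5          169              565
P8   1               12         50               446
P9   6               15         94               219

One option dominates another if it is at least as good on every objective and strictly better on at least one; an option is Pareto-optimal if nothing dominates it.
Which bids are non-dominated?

P1, P3, P6, P8, P9

P1: not dominated.
P2: dominated by P6 (warranty 7≥6, crew size 3≤4, duration 21≤69, price 517≤606).
P3: not dominated (best warranty).
P4: dominated by P2 (warranty 6≥3, crew size 4≤18, duration 69≤105, price 606≤674).
P5: dominated by P6 (warranty 7≥7, crew size 3≤15, duration 21≤187, price 517≤625).
P6: not dominated (best crew size).
P7: dominated by P6 (warranty 7≥2, crew size 3≤5, duration 21≤169, price 517≤565).
P8: not dominated.
P9: not dominated (best price).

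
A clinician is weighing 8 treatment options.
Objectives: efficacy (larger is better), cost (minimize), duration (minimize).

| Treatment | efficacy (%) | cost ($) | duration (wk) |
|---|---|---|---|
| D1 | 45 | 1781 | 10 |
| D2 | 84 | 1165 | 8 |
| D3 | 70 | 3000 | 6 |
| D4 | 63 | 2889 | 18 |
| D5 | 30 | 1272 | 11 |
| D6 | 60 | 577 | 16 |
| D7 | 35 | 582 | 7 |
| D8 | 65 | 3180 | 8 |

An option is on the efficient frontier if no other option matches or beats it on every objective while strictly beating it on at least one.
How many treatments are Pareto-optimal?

4

D1: dominated by D2 (efficacy 84≥45, cost 1165≤1781, duration 8≤10).
D2: not dominated (best efficacy).
D3: not dominated (best duration).
D4: dominated by D2 (efficacy 84≥63, cost 1165≤2889, duration 8≤18).
D5: dominated by D2 (efficacy 84≥30, cost 1165≤1272, duration 8≤11).
D6: not dominated (best cost).
D7: not dominated.
D8: dominated by D2 (efficacy 84≥65, cost 1165≤3180, duration 8≤8).
Pareto-optimal: D2, D3, D6, D7 → 4.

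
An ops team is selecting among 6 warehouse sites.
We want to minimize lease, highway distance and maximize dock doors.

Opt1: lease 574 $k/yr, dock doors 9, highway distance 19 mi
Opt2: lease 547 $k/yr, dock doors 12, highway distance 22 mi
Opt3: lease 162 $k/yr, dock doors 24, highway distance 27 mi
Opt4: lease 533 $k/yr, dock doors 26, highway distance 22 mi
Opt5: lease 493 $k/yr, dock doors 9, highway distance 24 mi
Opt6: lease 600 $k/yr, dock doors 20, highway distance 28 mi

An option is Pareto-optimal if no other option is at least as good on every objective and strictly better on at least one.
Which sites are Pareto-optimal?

Opt1: not dominated (best highway distance).
Opt2: dominated by Opt4 (lease 533≤547, dock doors 26≥12, highway distance 22≤22).
Opt3: not dominated (best lease).
Opt4: not dominated (best dock doors).
Opt5: not dominated.
Opt6: dominated by Opt3 (lease 162≤600, dock doors 24≥20, highway distance 27≤28).

Opt1, Opt3, Opt4, Opt5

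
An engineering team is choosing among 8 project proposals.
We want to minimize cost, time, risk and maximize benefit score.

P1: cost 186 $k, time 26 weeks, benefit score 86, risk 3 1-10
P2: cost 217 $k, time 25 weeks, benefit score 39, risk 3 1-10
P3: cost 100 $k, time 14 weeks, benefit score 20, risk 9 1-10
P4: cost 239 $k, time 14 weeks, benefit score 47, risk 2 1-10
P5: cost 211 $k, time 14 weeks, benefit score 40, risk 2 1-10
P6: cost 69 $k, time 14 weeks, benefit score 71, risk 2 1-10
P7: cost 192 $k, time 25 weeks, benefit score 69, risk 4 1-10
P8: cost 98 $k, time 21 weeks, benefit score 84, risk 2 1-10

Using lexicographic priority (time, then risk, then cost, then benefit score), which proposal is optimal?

P6

First minimize time: best is 14, kept {P3, P4, P5, P6}.
Then minimize risk: best is 2, kept {P4, P5, P6}.
Then minimize cost: best is 69, kept {P6}.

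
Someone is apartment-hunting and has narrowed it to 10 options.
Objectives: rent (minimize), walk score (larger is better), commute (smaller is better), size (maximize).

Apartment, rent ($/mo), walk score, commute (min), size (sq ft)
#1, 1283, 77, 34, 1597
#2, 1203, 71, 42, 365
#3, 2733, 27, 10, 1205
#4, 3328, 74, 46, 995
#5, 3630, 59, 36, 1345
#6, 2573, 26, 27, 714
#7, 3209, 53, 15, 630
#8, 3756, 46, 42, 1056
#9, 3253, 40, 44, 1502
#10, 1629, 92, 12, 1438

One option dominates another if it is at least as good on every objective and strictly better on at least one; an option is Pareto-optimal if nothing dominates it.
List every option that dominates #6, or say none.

#10

#10: rent 1629≤2573, walk score 92≥26, commute 12≤27, size 1438≥714 — dominates #6.
Others (#1, #2, #3, #4, #5, #7, #8, #9) are each worse than #6 on at least one objective.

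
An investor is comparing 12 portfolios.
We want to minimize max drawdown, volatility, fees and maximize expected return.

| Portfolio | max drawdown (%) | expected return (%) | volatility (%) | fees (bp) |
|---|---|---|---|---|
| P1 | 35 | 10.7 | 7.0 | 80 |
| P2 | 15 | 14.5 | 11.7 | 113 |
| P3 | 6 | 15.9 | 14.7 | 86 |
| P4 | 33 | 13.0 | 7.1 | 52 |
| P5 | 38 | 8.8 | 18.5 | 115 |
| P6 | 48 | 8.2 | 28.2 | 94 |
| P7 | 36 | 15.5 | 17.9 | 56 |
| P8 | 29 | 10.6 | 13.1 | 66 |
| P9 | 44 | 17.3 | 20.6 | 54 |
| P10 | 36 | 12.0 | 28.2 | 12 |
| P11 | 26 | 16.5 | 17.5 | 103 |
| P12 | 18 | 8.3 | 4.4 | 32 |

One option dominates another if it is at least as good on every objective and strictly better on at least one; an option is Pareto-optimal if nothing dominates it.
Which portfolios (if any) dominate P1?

P2: worse on volatility (11.7 vs 7.0).
P3: worse on volatility (14.7 vs 7.0).
P4: worse on volatility (7.1 vs 7.0).
P5: worse on max drawdown (38 vs 35).
P6: worse on max drawdown (48 vs 35).
P7: worse on max drawdown (36 vs 35).
P8: worse on expected return (10.6 vs 10.7).
P9: worse on max drawdown (44 vs 35).
P10: worse on max drawdown (36 vs 35).
P11: worse on volatility (17.5 vs 7.0).
P12: worse on expected return (8.3 vs 10.7).
No option dominates P1.

none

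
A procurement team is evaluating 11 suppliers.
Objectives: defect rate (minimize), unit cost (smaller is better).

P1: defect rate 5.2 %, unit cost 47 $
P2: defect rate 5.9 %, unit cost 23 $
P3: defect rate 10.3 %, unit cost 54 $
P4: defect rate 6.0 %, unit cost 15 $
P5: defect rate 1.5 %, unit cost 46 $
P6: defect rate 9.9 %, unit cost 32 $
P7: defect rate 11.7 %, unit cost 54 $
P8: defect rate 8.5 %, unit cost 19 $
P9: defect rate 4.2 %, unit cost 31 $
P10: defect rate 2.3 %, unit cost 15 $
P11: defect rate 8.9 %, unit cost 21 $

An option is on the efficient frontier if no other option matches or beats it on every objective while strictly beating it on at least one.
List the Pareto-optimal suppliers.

P1: dominated by P5 (defect rate 1.5≤5.2, unit cost 46≤47).
P2: dominated by P10 (defect rate 2.3≤5.9, unit cost 15≤23).
P3: dominated by P1 (defect rate 5.2≤10.3, unit cost 47≤54).
P4: dominated by P10 (defect rate 2.3≤6.0, unit cost 15≤15).
P5: not dominated (best defect rate).
P6: dominated by P2 (defect rate 5.9≤9.9, unit cost 23≤32).
P7: dominated by P1 (defect rate 5.2≤11.7, unit cost 47≤54).
P8: dominated by P4 (defect rate 6.0≤8.5, unit cost 15≤19).
P9: dominated by P10 (defect rate 2.3≤4.2, unit cost 15≤31).
P10: not dominated.
P11: dominated by P4 (defect rate 6.0≤8.9, unit cost 15≤21).

P5, P10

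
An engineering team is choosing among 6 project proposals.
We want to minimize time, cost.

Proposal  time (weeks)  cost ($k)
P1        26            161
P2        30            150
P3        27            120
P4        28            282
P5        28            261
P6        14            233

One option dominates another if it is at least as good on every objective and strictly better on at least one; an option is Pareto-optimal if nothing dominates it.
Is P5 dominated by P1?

P1 vs P5: time 26≤28, cost 161≤261 — P1 is at least as good on every objective with at least one strict improvement.

Yes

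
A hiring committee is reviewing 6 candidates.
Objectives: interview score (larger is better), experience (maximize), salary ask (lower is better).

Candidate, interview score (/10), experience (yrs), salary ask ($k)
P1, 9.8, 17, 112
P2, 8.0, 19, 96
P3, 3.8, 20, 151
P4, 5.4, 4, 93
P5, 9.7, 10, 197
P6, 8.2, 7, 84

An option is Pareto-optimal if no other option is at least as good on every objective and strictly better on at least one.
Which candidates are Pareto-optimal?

P1, P2, P3, P6

P1: not dominated (best interview score).
P2: not dominated.
P3: not dominated (best experience).
P4: dominated by P6 (interview score 8.2≥5.4, experience 7≥4, salary ask 84≤93).
P5: dominated by P1 (interview score 9.8≥9.7, experience 17≥10, salary ask 112≤197).
P6: not dominated (best salary ask).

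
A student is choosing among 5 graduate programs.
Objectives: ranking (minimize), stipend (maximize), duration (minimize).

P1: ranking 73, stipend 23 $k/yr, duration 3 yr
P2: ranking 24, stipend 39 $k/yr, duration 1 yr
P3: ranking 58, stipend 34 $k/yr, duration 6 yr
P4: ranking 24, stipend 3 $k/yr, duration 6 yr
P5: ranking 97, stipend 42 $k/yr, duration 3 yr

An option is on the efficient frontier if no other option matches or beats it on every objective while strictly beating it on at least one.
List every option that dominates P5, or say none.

P1: worse on stipend (23 vs 42).
P2: worse on stipend (39 vs 42).
P3: worse on stipend (34 vs 42).
P4: worse on stipend (3 vs 42).
No option dominates P5.

none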